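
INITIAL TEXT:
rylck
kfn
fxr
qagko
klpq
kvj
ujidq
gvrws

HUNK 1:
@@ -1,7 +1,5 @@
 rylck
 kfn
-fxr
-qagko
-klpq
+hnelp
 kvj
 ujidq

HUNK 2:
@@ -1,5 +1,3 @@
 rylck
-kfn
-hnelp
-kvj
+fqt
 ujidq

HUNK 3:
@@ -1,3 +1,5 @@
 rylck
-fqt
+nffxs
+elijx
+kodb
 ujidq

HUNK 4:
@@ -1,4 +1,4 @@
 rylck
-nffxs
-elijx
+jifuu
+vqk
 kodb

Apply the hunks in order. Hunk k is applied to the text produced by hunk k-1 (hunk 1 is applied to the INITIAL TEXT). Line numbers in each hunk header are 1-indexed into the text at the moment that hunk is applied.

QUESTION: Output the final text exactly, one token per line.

Answer: rylck
jifuu
vqk
kodb
ujidq
gvrws

Derivation:
Hunk 1: at line 1 remove [fxr,qagko,klpq] add [hnelp] -> 6 lines: rylck kfn hnelp kvj ujidq gvrws
Hunk 2: at line 1 remove [kfn,hnelp,kvj] add [fqt] -> 4 lines: rylck fqt ujidq gvrws
Hunk 3: at line 1 remove [fqt] add [nffxs,elijx,kodb] -> 6 lines: rylck nffxs elijx kodb ujidq gvrws
Hunk 4: at line 1 remove [nffxs,elijx] add [jifuu,vqk] -> 6 lines: rylck jifuu vqk kodb ujidq gvrws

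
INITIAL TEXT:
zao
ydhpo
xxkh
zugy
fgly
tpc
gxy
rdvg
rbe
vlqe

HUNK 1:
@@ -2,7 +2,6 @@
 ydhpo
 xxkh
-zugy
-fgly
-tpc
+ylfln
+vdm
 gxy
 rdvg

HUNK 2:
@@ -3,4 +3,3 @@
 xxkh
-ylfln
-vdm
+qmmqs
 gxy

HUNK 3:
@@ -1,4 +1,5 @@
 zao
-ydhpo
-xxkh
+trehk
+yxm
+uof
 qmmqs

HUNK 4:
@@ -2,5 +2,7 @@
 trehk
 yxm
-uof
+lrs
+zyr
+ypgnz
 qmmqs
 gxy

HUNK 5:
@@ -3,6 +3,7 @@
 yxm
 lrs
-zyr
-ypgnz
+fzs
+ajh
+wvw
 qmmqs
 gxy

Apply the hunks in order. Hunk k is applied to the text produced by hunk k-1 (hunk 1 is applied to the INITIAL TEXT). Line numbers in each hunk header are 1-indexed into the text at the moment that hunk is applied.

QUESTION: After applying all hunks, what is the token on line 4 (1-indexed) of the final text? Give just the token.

Hunk 1: at line 2 remove [zugy,fgly,tpc] add [ylfln,vdm] -> 9 lines: zao ydhpo xxkh ylfln vdm gxy rdvg rbe vlqe
Hunk 2: at line 3 remove [ylfln,vdm] add [qmmqs] -> 8 lines: zao ydhpo xxkh qmmqs gxy rdvg rbe vlqe
Hunk 3: at line 1 remove [ydhpo,xxkh] add [trehk,yxm,uof] -> 9 lines: zao trehk yxm uof qmmqs gxy rdvg rbe vlqe
Hunk 4: at line 2 remove [uof] add [lrs,zyr,ypgnz] -> 11 lines: zao trehk yxm lrs zyr ypgnz qmmqs gxy rdvg rbe vlqe
Hunk 5: at line 3 remove [zyr,ypgnz] add [fzs,ajh,wvw] -> 12 lines: zao trehk yxm lrs fzs ajh wvw qmmqs gxy rdvg rbe vlqe
Final line 4: lrs

Answer: lrs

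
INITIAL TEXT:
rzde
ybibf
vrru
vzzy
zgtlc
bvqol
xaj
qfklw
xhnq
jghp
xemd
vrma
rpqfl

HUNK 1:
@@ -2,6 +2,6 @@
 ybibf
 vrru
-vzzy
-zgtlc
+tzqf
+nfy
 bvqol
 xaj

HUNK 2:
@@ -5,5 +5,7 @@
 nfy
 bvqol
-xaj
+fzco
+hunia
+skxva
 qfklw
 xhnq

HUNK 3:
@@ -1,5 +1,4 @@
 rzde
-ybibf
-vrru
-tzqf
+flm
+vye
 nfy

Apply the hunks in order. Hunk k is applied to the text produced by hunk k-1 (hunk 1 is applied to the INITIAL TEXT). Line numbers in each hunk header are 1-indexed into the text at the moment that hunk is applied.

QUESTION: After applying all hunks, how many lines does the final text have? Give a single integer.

Hunk 1: at line 2 remove [vzzy,zgtlc] add [tzqf,nfy] -> 13 lines: rzde ybibf vrru tzqf nfy bvqol xaj qfklw xhnq jghp xemd vrma rpqfl
Hunk 2: at line 5 remove [xaj] add [fzco,hunia,skxva] -> 15 lines: rzde ybibf vrru tzqf nfy bvqol fzco hunia skxva qfklw xhnq jghp xemd vrma rpqfl
Hunk 3: at line 1 remove [ybibf,vrru,tzqf] add [flm,vye] -> 14 lines: rzde flm vye nfy bvqol fzco hunia skxva qfklw xhnq jghp xemd vrma rpqfl
Final line count: 14

Answer: 14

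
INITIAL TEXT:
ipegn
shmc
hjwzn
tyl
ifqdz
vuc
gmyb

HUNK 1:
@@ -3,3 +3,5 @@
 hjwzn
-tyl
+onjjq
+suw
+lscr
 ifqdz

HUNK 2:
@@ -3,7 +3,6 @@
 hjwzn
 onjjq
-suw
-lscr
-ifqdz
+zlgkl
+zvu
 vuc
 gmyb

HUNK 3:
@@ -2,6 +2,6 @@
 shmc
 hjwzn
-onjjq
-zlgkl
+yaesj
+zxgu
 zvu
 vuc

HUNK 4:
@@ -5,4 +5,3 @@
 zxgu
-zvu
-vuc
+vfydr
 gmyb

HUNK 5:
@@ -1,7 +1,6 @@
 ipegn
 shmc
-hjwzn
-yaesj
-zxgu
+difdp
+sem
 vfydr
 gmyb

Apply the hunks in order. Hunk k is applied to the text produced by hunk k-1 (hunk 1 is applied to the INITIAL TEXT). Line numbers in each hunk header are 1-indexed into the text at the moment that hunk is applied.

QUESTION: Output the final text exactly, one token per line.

Hunk 1: at line 3 remove [tyl] add [onjjq,suw,lscr] -> 9 lines: ipegn shmc hjwzn onjjq suw lscr ifqdz vuc gmyb
Hunk 2: at line 3 remove [suw,lscr,ifqdz] add [zlgkl,zvu] -> 8 lines: ipegn shmc hjwzn onjjq zlgkl zvu vuc gmyb
Hunk 3: at line 2 remove [onjjq,zlgkl] add [yaesj,zxgu] -> 8 lines: ipegn shmc hjwzn yaesj zxgu zvu vuc gmyb
Hunk 4: at line 5 remove [zvu,vuc] add [vfydr] -> 7 lines: ipegn shmc hjwzn yaesj zxgu vfydr gmyb
Hunk 5: at line 1 remove [hjwzn,yaesj,zxgu] add [difdp,sem] -> 6 lines: ipegn shmc difdp sem vfydr gmyb

Answer: ipegn
shmc
difdp
sem
vfydr
gmyb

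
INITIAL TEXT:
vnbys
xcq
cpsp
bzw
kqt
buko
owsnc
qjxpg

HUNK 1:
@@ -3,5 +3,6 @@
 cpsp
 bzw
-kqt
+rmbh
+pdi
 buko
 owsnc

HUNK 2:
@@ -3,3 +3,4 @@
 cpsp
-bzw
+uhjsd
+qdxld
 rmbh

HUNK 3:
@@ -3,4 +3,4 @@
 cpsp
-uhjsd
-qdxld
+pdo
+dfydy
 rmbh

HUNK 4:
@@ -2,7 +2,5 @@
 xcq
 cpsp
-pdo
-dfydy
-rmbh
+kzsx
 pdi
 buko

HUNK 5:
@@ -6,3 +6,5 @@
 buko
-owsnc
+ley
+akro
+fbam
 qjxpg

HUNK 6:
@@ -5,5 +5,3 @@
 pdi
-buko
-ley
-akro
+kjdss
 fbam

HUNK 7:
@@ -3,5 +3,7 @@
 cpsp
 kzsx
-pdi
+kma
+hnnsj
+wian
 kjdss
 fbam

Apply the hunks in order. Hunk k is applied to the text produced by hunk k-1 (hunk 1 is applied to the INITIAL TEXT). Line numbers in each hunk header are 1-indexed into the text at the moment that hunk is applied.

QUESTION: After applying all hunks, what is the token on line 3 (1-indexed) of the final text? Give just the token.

Answer: cpsp

Derivation:
Hunk 1: at line 3 remove [kqt] add [rmbh,pdi] -> 9 lines: vnbys xcq cpsp bzw rmbh pdi buko owsnc qjxpg
Hunk 2: at line 3 remove [bzw] add [uhjsd,qdxld] -> 10 lines: vnbys xcq cpsp uhjsd qdxld rmbh pdi buko owsnc qjxpg
Hunk 3: at line 3 remove [uhjsd,qdxld] add [pdo,dfydy] -> 10 lines: vnbys xcq cpsp pdo dfydy rmbh pdi buko owsnc qjxpg
Hunk 4: at line 2 remove [pdo,dfydy,rmbh] add [kzsx] -> 8 lines: vnbys xcq cpsp kzsx pdi buko owsnc qjxpg
Hunk 5: at line 6 remove [owsnc] add [ley,akro,fbam] -> 10 lines: vnbys xcq cpsp kzsx pdi buko ley akro fbam qjxpg
Hunk 6: at line 5 remove [buko,ley,akro] add [kjdss] -> 8 lines: vnbys xcq cpsp kzsx pdi kjdss fbam qjxpg
Hunk 7: at line 3 remove [pdi] add [kma,hnnsj,wian] -> 10 lines: vnbys xcq cpsp kzsx kma hnnsj wian kjdss fbam qjxpg
Final line 3: cpsp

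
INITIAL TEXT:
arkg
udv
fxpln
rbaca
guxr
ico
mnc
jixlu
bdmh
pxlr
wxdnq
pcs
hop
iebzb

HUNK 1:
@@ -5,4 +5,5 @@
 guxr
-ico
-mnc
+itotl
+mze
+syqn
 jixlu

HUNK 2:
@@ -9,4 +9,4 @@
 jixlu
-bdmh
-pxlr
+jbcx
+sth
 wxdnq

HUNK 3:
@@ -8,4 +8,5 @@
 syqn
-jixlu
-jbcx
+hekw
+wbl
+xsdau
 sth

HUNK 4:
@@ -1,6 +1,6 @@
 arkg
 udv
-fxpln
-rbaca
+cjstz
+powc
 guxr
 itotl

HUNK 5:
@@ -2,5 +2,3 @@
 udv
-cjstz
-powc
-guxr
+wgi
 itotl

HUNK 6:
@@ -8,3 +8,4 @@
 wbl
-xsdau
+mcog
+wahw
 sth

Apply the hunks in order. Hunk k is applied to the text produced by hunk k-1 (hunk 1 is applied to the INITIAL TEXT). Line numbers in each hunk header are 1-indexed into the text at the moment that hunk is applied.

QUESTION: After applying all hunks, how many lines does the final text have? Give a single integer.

Hunk 1: at line 5 remove [ico,mnc] add [itotl,mze,syqn] -> 15 lines: arkg udv fxpln rbaca guxr itotl mze syqn jixlu bdmh pxlr wxdnq pcs hop iebzb
Hunk 2: at line 9 remove [bdmh,pxlr] add [jbcx,sth] -> 15 lines: arkg udv fxpln rbaca guxr itotl mze syqn jixlu jbcx sth wxdnq pcs hop iebzb
Hunk 3: at line 8 remove [jixlu,jbcx] add [hekw,wbl,xsdau] -> 16 lines: arkg udv fxpln rbaca guxr itotl mze syqn hekw wbl xsdau sth wxdnq pcs hop iebzb
Hunk 4: at line 1 remove [fxpln,rbaca] add [cjstz,powc] -> 16 lines: arkg udv cjstz powc guxr itotl mze syqn hekw wbl xsdau sth wxdnq pcs hop iebzb
Hunk 5: at line 2 remove [cjstz,powc,guxr] add [wgi] -> 14 lines: arkg udv wgi itotl mze syqn hekw wbl xsdau sth wxdnq pcs hop iebzb
Hunk 6: at line 8 remove [xsdau] add [mcog,wahw] -> 15 lines: arkg udv wgi itotl mze syqn hekw wbl mcog wahw sth wxdnq pcs hop iebzb
Final line count: 15

Answer: 15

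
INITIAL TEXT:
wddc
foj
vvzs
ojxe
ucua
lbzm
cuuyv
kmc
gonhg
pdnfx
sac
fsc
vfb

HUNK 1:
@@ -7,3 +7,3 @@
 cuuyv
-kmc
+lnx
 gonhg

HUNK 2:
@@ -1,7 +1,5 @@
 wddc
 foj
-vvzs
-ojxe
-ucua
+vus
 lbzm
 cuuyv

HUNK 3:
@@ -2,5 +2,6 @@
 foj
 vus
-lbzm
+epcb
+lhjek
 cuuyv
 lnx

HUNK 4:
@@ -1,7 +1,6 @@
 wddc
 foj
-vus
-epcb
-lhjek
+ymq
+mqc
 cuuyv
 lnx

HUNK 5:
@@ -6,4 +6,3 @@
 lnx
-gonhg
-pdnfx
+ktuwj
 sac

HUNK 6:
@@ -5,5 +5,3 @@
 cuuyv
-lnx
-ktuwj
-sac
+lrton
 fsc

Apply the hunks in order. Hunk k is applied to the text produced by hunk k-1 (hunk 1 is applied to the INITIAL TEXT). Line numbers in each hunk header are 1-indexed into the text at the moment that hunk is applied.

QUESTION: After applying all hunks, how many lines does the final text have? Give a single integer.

Hunk 1: at line 7 remove [kmc] add [lnx] -> 13 lines: wddc foj vvzs ojxe ucua lbzm cuuyv lnx gonhg pdnfx sac fsc vfb
Hunk 2: at line 1 remove [vvzs,ojxe,ucua] add [vus] -> 11 lines: wddc foj vus lbzm cuuyv lnx gonhg pdnfx sac fsc vfb
Hunk 3: at line 2 remove [lbzm] add [epcb,lhjek] -> 12 lines: wddc foj vus epcb lhjek cuuyv lnx gonhg pdnfx sac fsc vfb
Hunk 4: at line 1 remove [vus,epcb,lhjek] add [ymq,mqc] -> 11 lines: wddc foj ymq mqc cuuyv lnx gonhg pdnfx sac fsc vfb
Hunk 5: at line 6 remove [gonhg,pdnfx] add [ktuwj] -> 10 lines: wddc foj ymq mqc cuuyv lnx ktuwj sac fsc vfb
Hunk 6: at line 5 remove [lnx,ktuwj,sac] add [lrton] -> 8 lines: wddc foj ymq mqc cuuyv lrton fsc vfb
Final line count: 8

Answer: 8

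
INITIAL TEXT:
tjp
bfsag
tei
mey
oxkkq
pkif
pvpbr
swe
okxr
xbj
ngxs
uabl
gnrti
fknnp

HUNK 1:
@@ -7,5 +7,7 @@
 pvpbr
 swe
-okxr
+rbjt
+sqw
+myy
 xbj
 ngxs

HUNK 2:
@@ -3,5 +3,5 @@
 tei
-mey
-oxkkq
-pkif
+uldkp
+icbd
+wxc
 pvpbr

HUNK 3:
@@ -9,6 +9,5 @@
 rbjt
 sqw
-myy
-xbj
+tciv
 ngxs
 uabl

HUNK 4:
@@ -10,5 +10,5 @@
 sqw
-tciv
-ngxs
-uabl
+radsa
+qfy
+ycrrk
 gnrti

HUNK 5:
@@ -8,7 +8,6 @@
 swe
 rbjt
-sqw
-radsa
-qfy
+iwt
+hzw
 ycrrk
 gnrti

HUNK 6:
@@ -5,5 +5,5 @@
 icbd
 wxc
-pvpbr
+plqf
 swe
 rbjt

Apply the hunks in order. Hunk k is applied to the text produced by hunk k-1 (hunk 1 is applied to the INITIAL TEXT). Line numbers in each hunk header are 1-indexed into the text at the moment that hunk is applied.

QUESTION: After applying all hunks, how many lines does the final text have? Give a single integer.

Hunk 1: at line 7 remove [okxr] add [rbjt,sqw,myy] -> 16 lines: tjp bfsag tei mey oxkkq pkif pvpbr swe rbjt sqw myy xbj ngxs uabl gnrti fknnp
Hunk 2: at line 3 remove [mey,oxkkq,pkif] add [uldkp,icbd,wxc] -> 16 lines: tjp bfsag tei uldkp icbd wxc pvpbr swe rbjt sqw myy xbj ngxs uabl gnrti fknnp
Hunk 3: at line 9 remove [myy,xbj] add [tciv] -> 15 lines: tjp bfsag tei uldkp icbd wxc pvpbr swe rbjt sqw tciv ngxs uabl gnrti fknnp
Hunk 4: at line 10 remove [tciv,ngxs,uabl] add [radsa,qfy,ycrrk] -> 15 lines: tjp bfsag tei uldkp icbd wxc pvpbr swe rbjt sqw radsa qfy ycrrk gnrti fknnp
Hunk 5: at line 8 remove [sqw,radsa,qfy] add [iwt,hzw] -> 14 lines: tjp bfsag tei uldkp icbd wxc pvpbr swe rbjt iwt hzw ycrrk gnrti fknnp
Hunk 6: at line 5 remove [pvpbr] add [plqf] -> 14 lines: tjp bfsag tei uldkp icbd wxc plqf swe rbjt iwt hzw ycrrk gnrti fknnp
Final line count: 14

Answer: 14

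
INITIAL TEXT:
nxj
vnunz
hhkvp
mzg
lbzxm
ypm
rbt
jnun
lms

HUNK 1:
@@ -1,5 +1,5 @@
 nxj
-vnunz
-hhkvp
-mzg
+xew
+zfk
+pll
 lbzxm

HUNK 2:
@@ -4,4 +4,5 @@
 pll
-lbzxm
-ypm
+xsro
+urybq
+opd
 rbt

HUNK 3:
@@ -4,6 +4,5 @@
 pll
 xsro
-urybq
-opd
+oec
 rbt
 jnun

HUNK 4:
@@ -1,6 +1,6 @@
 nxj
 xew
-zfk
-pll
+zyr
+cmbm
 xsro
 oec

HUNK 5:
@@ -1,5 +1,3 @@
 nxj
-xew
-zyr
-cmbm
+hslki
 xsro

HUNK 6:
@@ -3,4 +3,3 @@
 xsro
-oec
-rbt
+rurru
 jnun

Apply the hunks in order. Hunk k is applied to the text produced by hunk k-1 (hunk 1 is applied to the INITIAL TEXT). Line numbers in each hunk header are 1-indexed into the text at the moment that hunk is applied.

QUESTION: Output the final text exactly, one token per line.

Hunk 1: at line 1 remove [vnunz,hhkvp,mzg] add [xew,zfk,pll] -> 9 lines: nxj xew zfk pll lbzxm ypm rbt jnun lms
Hunk 2: at line 4 remove [lbzxm,ypm] add [xsro,urybq,opd] -> 10 lines: nxj xew zfk pll xsro urybq opd rbt jnun lms
Hunk 3: at line 4 remove [urybq,opd] add [oec] -> 9 lines: nxj xew zfk pll xsro oec rbt jnun lms
Hunk 4: at line 1 remove [zfk,pll] add [zyr,cmbm] -> 9 lines: nxj xew zyr cmbm xsro oec rbt jnun lms
Hunk 5: at line 1 remove [xew,zyr,cmbm] add [hslki] -> 7 lines: nxj hslki xsro oec rbt jnun lms
Hunk 6: at line 3 remove [oec,rbt] add [rurru] -> 6 lines: nxj hslki xsro rurru jnun lms

Answer: nxj
hslki
xsro
rurru
jnun
lms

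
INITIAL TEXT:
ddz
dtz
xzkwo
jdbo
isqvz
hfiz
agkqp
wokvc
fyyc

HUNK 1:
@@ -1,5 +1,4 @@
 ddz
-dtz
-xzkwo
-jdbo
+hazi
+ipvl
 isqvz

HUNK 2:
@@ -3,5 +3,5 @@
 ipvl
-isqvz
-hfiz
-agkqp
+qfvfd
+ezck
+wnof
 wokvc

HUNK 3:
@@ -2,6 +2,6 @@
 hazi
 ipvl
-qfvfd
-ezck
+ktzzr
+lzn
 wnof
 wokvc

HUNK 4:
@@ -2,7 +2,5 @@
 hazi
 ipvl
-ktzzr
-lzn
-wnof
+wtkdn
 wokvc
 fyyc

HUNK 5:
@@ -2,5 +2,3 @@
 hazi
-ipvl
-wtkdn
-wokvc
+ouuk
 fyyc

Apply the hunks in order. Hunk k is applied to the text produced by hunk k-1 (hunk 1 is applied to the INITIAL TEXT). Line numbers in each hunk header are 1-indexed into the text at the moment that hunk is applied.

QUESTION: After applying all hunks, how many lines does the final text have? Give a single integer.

Answer: 4

Derivation:
Hunk 1: at line 1 remove [dtz,xzkwo,jdbo] add [hazi,ipvl] -> 8 lines: ddz hazi ipvl isqvz hfiz agkqp wokvc fyyc
Hunk 2: at line 3 remove [isqvz,hfiz,agkqp] add [qfvfd,ezck,wnof] -> 8 lines: ddz hazi ipvl qfvfd ezck wnof wokvc fyyc
Hunk 3: at line 2 remove [qfvfd,ezck] add [ktzzr,lzn] -> 8 lines: ddz hazi ipvl ktzzr lzn wnof wokvc fyyc
Hunk 4: at line 2 remove [ktzzr,lzn,wnof] add [wtkdn] -> 6 lines: ddz hazi ipvl wtkdn wokvc fyyc
Hunk 5: at line 2 remove [ipvl,wtkdn,wokvc] add [ouuk] -> 4 lines: ddz hazi ouuk fyyc
Final line count: 4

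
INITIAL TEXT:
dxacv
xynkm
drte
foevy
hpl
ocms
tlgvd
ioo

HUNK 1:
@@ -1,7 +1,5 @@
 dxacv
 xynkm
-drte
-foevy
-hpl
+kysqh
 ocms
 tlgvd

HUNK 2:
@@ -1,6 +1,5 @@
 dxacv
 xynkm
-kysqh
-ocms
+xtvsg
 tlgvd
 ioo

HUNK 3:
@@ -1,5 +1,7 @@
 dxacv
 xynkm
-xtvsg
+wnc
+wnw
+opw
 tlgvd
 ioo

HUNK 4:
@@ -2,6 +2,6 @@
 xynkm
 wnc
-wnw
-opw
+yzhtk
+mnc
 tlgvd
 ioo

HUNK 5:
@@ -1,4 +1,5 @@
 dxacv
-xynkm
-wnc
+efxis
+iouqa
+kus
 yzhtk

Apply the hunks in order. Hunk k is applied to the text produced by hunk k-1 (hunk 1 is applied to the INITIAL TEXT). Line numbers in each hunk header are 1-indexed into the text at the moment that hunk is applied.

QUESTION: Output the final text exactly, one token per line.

Hunk 1: at line 1 remove [drte,foevy,hpl] add [kysqh] -> 6 lines: dxacv xynkm kysqh ocms tlgvd ioo
Hunk 2: at line 1 remove [kysqh,ocms] add [xtvsg] -> 5 lines: dxacv xynkm xtvsg tlgvd ioo
Hunk 3: at line 1 remove [xtvsg] add [wnc,wnw,opw] -> 7 lines: dxacv xynkm wnc wnw opw tlgvd ioo
Hunk 4: at line 2 remove [wnw,opw] add [yzhtk,mnc] -> 7 lines: dxacv xynkm wnc yzhtk mnc tlgvd ioo
Hunk 5: at line 1 remove [xynkm,wnc] add [efxis,iouqa,kus] -> 8 lines: dxacv efxis iouqa kus yzhtk mnc tlgvd ioo

Answer: dxacv
efxis
iouqa
kus
yzhtk
mnc
tlgvd
ioo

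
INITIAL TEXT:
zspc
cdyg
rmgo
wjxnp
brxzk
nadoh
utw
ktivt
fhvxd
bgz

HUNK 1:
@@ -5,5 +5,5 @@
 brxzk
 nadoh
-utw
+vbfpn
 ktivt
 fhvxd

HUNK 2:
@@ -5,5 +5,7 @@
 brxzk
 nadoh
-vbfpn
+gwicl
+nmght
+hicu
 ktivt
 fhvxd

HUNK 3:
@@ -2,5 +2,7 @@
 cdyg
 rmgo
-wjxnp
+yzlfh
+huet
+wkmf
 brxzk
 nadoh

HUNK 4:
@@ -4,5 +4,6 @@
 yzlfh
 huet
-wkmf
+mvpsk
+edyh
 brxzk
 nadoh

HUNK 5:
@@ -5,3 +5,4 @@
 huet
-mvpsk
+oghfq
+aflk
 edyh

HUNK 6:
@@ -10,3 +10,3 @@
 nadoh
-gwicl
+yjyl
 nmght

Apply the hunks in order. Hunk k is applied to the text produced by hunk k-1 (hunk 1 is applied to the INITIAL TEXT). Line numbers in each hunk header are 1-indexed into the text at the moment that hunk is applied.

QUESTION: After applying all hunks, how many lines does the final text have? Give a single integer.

Answer: 16

Derivation:
Hunk 1: at line 5 remove [utw] add [vbfpn] -> 10 lines: zspc cdyg rmgo wjxnp brxzk nadoh vbfpn ktivt fhvxd bgz
Hunk 2: at line 5 remove [vbfpn] add [gwicl,nmght,hicu] -> 12 lines: zspc cdyg rmgo wjxnp brxzk nadoh gwicl nmght hicu ktivt fhvxd bgz
Hunk 3: at line 2 remove [wjxnp] add [yzlfh,huet,wkmf] -> 14 lines: zspc cdyg rmgo yzlfh huet wkmf brxzk nadoh gwicl nmght hicu ktivt fhvxd bgz
Hunk 4: at line 4 remove [wkmf] add [mvpsk,edyh] -> 15 lines: zspc cdyg rmgo yzlfh huet mvpsk edyh brxzk nadoh gwicl nmght hicu ktivt fhvxd bgz
Hunk 5: at line 5 remove [mvpsk] add [oghfq,aflk] -> 16 lines: zspc cdyg rmgo yzlfh huet oghfq aflk edyh brxzk nadoh gwicl nmght hicu ktivt fhvxd bgz
Hunk 6: at line 10 remove [gwicl] add [yjyl] -> 16 lines: zspc cdyg rmgo yzlfh huet oghfq aflk edyh brxzk nadoh yjyl nmght hicu ktivt fhvxd bgz
Final line count: 16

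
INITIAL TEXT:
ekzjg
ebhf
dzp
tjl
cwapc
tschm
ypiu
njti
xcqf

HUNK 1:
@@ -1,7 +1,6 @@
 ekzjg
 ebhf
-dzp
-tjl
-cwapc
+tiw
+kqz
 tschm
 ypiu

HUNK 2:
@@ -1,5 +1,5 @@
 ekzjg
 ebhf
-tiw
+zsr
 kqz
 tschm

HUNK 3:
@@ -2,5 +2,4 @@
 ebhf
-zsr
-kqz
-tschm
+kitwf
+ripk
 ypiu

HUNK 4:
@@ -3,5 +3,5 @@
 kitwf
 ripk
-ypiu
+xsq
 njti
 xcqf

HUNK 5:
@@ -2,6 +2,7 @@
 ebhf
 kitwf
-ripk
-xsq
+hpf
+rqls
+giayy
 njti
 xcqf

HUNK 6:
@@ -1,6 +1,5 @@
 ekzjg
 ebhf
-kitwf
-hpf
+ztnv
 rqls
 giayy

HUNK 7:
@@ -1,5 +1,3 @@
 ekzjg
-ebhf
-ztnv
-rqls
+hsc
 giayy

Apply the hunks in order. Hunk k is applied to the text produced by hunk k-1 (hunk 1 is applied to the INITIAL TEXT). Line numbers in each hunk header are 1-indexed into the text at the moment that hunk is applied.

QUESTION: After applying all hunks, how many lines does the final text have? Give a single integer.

Answer: 5

Derivation:
Hunk 1: at line 1 remove [dzp,tjl,cwapc] add [tiw,kqz] -> 8 lines: ekzjg ebhf tiw kqz tschm ypiu njti xcqf
Hunk 2: at line 1 remove [tiw] add [zsr] -> 8 lines: ekzjg ebhf zsr kqz tschm ypiu njti xcqf
Hunk 3: at line 2 remove [zsr,kqz,tschm] add [kitwf,ripk] -> 7 lines: ekzjg ebhf kitwf ripk ypiu njti xcqf
Hunk 4: at line 3 remove [ypiu] add [xsq] -> 7 lines: ekzjg ebhf kitwf ripk xsq njti xcqf
Hunk 5: at line 2 remove [ripk,xsq] add [hpf,rqls,giayy] -> 8 lines: ekzjg ebhf kitwf hpf rqls giayy njti xcqf
Hunk 6: at line 1 remove [kitwf,hpf] add [ztnv] -> 7 lines: ekzjg ebhf ztnv rqls giayy njti xcqf
Hunk 7: at line 1 remove [ebhf,ztnv,rqls] add [hsc] -> 5 lines: ekzjg hsc giayy njti xcqf
Final line count: 5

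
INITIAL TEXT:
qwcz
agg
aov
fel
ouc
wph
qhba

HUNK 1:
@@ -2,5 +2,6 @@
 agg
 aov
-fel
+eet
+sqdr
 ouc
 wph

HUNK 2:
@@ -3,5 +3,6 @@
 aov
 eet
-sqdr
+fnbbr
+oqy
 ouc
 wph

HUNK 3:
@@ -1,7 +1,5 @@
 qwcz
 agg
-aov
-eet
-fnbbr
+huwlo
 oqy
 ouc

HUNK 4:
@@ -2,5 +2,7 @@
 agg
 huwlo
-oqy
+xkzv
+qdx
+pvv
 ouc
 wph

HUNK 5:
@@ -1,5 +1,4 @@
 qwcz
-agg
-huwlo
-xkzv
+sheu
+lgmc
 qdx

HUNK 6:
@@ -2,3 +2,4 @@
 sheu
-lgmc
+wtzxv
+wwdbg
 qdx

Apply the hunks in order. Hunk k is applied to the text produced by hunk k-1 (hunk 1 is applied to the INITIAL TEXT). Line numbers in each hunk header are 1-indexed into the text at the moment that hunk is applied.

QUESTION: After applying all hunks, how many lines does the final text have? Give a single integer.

Hunk 1: at line 2 remove [fel] add [eet,sqdr] -> 8 lines: qwcz agg aov eet sqdr ouc wph qhba
Hunk 2: at line 3 remove [sqdr] add [fnbbr,oqy] -> 9 lines: qwcz agg aov eet fnbbr oqy ouc wph qhba
Hunk 3: at line 1 remove [aov,eet,fnbbr] add [huwlo] -> 7 lines: qwcz agg huwlo oqy ouc wph qhba
Hunk 4: at line 2 remove [oqy] add [xkzv,qdx,pvv] -> 9 lines: qwcz agg huwlo xkzv qdx pvv ouc wph qhba
Hunk 5: at line 1 remove [agg,huwlo,xkzv] add [sheu,lgmc] -> 8 lines: qwcz sheu lgmc qdx pvv ouc wph qhba
Hunk 6: at line 2 remove [lgmc] add [wtzxv,wwdbg] -> 9 lines: qwcz sheu wtzxv wwdbg qdx pvv ouc wph qhba
Final line count: 9

Answer: 9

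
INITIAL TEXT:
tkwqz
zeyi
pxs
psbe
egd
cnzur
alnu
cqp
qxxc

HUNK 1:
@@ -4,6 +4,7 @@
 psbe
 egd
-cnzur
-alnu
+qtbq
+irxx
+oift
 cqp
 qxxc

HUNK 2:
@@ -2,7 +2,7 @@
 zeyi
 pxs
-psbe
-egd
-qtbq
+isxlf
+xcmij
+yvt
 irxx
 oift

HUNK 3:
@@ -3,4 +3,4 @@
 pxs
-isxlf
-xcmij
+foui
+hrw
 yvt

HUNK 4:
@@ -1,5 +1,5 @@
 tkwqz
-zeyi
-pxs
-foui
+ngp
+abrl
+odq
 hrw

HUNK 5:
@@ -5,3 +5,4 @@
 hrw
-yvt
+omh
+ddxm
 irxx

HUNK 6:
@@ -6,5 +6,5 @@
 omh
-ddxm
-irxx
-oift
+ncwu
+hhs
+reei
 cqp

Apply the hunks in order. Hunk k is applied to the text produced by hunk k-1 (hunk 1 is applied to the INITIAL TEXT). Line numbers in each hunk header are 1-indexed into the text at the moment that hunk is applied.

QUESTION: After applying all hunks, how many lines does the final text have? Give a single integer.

Answer: 11

Derivation:
Hunk 1: at line 4 remove [cnzur,alnu] add [qtbq,irxx,oift] -> 10 lines: tkwqz zeyi pxs psbe egd qtbq irxx oift cqp qxxc
Hunk 2: at line 2 remove [psbe,egd,qtbq] add [isxlf,xcmij,yvt] -> 10 lines: tkwqz zeyi pxs isxlf xcmij yvt irxx oift cqp qxxc
Hunk 3: at line 3 remove [isxlf,xcmij] add [foui,hrw] -> 10 lines: tkwqz zeyi pxs foui hrw yvt irxx oift cqp qxxc
Hunk 4: at line 1 remove [zeyi,pxs,foui] add [ngp,abrl,odq] -> 10 lines: tkwqz ngp abrl odq hrw yvt irxx oift cqp qxxc
Hunk 5: at line 5 remove [yvt] add [omh,ddxm] -> 11 lines: tkwqz ngp abrl odq hrw omh ddxm irxx oift cqp qxxc
Hunk 6: at line 6 remove [ddxm,irxx,oift] add [ncwu,hhs,reei] -> 11 lines: tkwqz ngp abrl odq hrw omh ncwu hhs reei cqp qxxc
Final line count: 11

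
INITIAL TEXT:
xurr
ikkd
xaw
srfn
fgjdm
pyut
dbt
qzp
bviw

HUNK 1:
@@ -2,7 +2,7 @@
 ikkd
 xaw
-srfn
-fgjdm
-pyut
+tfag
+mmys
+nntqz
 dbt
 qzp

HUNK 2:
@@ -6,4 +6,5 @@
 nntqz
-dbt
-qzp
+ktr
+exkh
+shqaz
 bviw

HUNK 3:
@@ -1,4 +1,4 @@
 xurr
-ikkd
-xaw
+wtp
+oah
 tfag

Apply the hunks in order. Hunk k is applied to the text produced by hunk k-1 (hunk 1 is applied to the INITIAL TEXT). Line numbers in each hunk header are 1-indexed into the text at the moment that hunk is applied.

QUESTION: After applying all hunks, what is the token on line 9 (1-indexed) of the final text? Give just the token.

Hunk 1: at line 2 remove [srfn,fgjdm,pyut] add [tfag,mmys,nntqz] -> 9 lines: xurr ikkd xaw tfag mmys nntqz dbt qzp bviw
Hunk 2: at line 6 remove [dbt,qzp] add [ktr,exkh,shqaz] -> 10 lines: xurr ikkd xaw tfag mmys nntqz ktr exkh shqaz bviw
Hunk 3: at line 1 remove [ikkd,xaw] add [wtp,oah] -> 10 lines: xurr wtp oah tfag mmys nntqz ktr exkh shqaz bviw
Final line 9: shqaz

Answer: shqaz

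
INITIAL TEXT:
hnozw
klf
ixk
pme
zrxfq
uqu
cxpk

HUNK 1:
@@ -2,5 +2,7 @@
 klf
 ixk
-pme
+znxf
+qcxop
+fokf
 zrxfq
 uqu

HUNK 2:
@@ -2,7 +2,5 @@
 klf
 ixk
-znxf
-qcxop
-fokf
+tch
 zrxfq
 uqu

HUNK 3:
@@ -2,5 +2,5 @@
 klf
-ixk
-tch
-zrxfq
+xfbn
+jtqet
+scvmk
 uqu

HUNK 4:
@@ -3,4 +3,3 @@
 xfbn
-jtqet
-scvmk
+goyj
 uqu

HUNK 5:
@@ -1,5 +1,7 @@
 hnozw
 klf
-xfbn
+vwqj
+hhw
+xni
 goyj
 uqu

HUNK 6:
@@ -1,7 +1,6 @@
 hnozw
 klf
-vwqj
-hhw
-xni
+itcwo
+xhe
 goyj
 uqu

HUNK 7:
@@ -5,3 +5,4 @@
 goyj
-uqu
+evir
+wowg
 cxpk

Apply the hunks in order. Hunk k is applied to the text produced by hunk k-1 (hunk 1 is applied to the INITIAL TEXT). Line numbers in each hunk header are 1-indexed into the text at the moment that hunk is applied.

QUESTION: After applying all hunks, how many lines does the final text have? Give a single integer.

Answer: 8

Derivation:
Hunk 1: at line 2 remove [pme] add [znxf,qcxop,fokf] -> 9 lines: hnozw klf ixk znxf qcxop fokf zrxfq uqu cxpk
Hunk 2: at line 2 remove [znxf,qcxop,fokf] add [tch] -> 7 lines: hnozw klf ixk tch zrxfq uqu cxpk
Hunk 3: at line 2 remove [ixk,tch,zrxfq] add [xfbn,jtqet,scvmk] -> 7 lines: hnozw klf xfbn jtqet scvmk uqu cxpk
Hunk 4: at line 3 remove [jtqet,scvmk] add [goyj] -> 6 lines: hnozw klf xfbn goyj uqu cxpk
Hunk 5: at line 1 remove [xfbn] add [vwqj,hhw,xni] -> 8 lines: hnozw klf vwqj hhw xni goyj uqu cxpk
Hunk 6: at line 1 remove [vwqj,hhw,xni] add [itcwo,xhe] -> 7 lines: hnozw klf itcwo xhe goyj uqu cxpk
Hunk 7: at line 5 remove [uqu] add [evir,wowg] -> 8 lines: hnozw klf itcwo xhe goyj evir wowg cxpk
Final line count: 8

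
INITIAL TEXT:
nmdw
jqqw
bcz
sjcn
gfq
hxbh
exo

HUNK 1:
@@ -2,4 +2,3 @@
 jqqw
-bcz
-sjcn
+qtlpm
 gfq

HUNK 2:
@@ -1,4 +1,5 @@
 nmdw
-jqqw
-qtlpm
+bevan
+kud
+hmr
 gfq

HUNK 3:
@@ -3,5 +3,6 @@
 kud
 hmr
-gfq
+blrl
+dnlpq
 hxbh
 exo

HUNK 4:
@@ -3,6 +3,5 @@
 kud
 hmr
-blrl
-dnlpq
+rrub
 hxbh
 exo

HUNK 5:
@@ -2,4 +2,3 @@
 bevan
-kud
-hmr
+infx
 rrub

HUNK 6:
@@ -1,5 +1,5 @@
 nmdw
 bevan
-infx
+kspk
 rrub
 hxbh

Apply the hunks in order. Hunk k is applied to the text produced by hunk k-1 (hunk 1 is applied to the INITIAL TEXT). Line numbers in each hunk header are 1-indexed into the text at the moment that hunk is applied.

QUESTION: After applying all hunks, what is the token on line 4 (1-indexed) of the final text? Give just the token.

Answer: rrub

Derivation:
Hunk 1: at line 2 remove [bcz,sjcn] add [qtlpm] -> 6 lines: nmdw jqqw qtlpm gfq hxbh exo
Hunk 2: at line 1 remove [jqqw,qtlpm] add [bevan,kud,hmr] -> 7 lines: nmdw bevan kud hmr gfq hxbh exo
Hunk 3: at line 3 remove [gfq] add [blrl,dnlpq] -> 8 lines: nmdw bevan kud hmr blrl dnlpq hxbh exo
Hunk 4: at line 3 remove [blrl,dnlpq] add [rrub] -> 7 lines: nmdw bevan kud hmr rrub hxbh exo
Hunk 5: at line 2 remove [kud,hmr] add [infx] -> 6 lines: nmdw bevan infx rrub hxbh exo
Hunk 6: at line 1 remove [infx] add [kspk] -> 6 lines: nmdw bevan kspk rrub hxbh exo
Final line 4: rrub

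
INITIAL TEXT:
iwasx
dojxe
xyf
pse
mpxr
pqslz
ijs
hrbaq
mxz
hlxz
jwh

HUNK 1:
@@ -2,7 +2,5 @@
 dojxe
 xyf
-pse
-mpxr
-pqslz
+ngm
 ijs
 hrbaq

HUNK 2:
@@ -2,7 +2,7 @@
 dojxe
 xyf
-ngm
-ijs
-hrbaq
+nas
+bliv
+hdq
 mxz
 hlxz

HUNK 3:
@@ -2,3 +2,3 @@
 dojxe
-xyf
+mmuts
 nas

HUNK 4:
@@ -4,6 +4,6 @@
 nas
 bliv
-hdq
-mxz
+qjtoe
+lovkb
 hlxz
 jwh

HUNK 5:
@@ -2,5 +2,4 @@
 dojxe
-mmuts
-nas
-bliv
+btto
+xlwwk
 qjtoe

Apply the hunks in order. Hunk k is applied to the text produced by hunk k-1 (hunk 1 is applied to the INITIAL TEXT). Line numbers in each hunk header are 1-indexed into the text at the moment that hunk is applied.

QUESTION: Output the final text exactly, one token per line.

Hunk 1: at line 2 remove [pse,mpxr,pqslz] add [ngm] -> 9 lines: iwasx dojxe xyf ngm ijs hrbaq mxz hlxz jwh
Hunk 2: at line 2 remove [ngm,ijs,hrbaq] add [nas,bliv,hdq] -> 9 lines: iwasx dojxe xyf nas bliv hdq mxz hlxz jwh
Hunk 3: at line 2 remove [xyf] add [mmuts] -> 9 lines: iwasx dojxe mmuts nas bliv hdq mxz hlxz jwh
Hunk 4: at line 4 remove [hdq,mxz] add [qjtoe,lovkb] -> 9 lines: iwasx dojxe mmuts nas bliv qjtoe lovkb hlxz jwh
Hunk 5: at line 2 remove [mmuts,nas,bliv] add [btto,xlwwk] -> 8 lines: iwasx dojxe btto xlwwk qjtoe lovkb hlxz jwh

Answer: iwasx
dojxe
btto
xlwwk
qjtoe
lovkb
hlxz
jwh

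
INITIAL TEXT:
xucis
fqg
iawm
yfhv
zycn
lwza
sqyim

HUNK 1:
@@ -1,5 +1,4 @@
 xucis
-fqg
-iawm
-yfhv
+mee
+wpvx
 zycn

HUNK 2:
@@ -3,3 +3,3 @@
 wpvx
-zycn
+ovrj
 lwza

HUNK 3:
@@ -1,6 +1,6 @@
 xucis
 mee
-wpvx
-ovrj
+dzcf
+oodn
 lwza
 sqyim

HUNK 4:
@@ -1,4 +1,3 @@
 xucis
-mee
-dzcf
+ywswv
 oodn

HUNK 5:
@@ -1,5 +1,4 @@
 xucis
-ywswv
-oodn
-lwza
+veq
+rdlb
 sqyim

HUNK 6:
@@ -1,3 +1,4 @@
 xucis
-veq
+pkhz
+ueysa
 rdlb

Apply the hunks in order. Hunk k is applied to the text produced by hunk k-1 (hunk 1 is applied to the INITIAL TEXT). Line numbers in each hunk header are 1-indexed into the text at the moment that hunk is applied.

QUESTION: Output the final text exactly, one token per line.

Hunk 1: at line 1 remove [fqg,iawm,yfhv] add [mee,wpvx] -> 6 lines: xucis mee wpvx zycn lwza sqyim
Hunk 2: at line 3 remove [zycn] add [ovrj] -> 6 lines: xucis mee wpvx ovrj lwza sqyim
Hunk 3: at line 1 remove [wpvx,ovrj] add [dzcf,oodn] -> 6 lines: xucis mee dzcf oodn lwza sqyim
Hunk 4: at line 1 remove [mee,dzcf] add [ywswv] -> 5 lines: xucis ywswv oodn lwza sqyim
Hunk 5: at line 1 remove [ywswv,oodn,lwza] add [veq,rdlb] -> 4 lines: xucis veq rdlb sqyim
Hunk 6: at line 1 remove [veq] add [pkhz,ueysa] -> 5 lines: xucis pkhz ueysa rdlb sqyim

Answer: xucis
pkhz
ueysa
rdlb
sqyim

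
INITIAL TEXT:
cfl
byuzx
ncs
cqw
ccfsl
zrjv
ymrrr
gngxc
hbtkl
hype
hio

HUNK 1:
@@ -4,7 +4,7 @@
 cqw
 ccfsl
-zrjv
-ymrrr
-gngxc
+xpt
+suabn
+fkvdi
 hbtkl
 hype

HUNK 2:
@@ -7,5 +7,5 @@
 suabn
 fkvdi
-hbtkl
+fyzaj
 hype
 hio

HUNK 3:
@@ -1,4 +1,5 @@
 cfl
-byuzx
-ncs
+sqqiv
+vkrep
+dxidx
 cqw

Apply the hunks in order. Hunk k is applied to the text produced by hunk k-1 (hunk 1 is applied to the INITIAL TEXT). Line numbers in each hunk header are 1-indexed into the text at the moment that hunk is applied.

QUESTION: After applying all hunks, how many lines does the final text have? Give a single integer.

Hunk 1: at line 4 remove [zrjv,ymrrr,gngxc] add [xpt,suabn,fkvdi] -> 11 lines: cfl byuzx ncs cqw ccfsl xpt suabn fkvdi hbtkl hype hio
Hunk 2: at line 7 remove [hbtkl] add [fyzaj] -> 11 lines: cfl byuzx ncs cqw ccfsl xpt suabn fkvdi fyzaj hype hio
Hunk 3: at line 1 remove [byuzx,ncs] add [sqqiv,vkrep,dxidx] -> 12 lines: cfl sqqiv vkrep dxidx cqw ccfsl xpt suabn fkvdi fyzaj hype hio
Final line count: 12

Answer: 12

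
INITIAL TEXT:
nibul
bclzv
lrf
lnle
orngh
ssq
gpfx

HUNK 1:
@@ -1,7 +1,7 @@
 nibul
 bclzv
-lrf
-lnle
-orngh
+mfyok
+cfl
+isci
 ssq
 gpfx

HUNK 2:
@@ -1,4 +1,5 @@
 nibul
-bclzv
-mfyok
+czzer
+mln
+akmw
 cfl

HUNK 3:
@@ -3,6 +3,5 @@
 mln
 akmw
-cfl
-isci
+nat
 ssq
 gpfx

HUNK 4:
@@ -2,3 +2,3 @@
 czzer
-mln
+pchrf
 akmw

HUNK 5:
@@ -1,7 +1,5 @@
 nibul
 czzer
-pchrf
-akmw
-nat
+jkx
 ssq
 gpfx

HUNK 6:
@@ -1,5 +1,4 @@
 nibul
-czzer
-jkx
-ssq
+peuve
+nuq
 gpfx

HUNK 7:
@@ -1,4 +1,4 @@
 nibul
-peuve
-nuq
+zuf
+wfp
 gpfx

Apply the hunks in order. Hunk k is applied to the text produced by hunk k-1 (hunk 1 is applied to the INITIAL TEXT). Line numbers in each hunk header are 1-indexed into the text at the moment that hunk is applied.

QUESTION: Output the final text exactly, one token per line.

Hunk 1: at line 1 remove [lrf,lnle,orngh] add [mfyok,cfl,isci] -> 7 lines: nibul bclzv mfyok cfl isci ssq gpfx
Hunk 2: at line 1 remove [bclzv,mfyok] add [czzer,mln,akmw] -> 8 lines: nibul czzer mln akmw cfl isci ssq gpfx
Hunk 3: at line 3 remove [cfl,isci] add [nat] -> 7 lines: nibul czzer mln akmw nat ssq gpfx
Hunk 4: at line 2 remove [mln] add [pchrf] -> 7 lines: nibul czzer pchrf akmw nat ssq gpfx
Hunk 5: at line 1 remove [pchrf,akmw,nat] add [jkx] -> 5 lines: nibul czzer jkx ssq gpfx
Hunk 6: at line 1 remove [czzer,jkx,ssq] add [peuve,nuq] -> 4 lines: nibul peuve nuq gpfx
Hunk 7: at line 1 remove [peuve,nuq] add [zuf,wfp] -> 4 lines: nibul zuf wfp gpfx

Answer: nibul
zuf
wfp
gpfx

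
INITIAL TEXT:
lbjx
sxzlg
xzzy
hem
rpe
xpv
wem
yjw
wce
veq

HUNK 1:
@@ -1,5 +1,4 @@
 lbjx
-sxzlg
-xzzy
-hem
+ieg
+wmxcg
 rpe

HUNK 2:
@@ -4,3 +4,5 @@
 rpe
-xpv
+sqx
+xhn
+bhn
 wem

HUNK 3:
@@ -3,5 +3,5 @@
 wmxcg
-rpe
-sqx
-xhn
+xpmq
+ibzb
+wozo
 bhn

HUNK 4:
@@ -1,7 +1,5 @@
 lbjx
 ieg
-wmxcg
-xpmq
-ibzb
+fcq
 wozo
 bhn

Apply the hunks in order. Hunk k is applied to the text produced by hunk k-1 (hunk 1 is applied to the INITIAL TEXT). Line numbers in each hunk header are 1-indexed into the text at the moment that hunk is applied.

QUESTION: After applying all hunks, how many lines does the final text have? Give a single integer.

Hunk 1: at line 1 remove [sxzlg,xzzy,hem] add [ieg,wmxcg] -> 9 lines: lbjx ieg wmxcg rpe xpv wem yjw wce veq
Hunk 2: at line 4 remove [xpv] add [sqx,xhn,bhn] -> 11 lines: lbjx ieg wmxcg rpe sqx xhn bhn wem yjw wce veq
Hunk 3: at line 3 remove [rpe,sqx,xhn] add [xpmq,ibzb,wozo] -> 11 lines: lbjx ieg wmxcg xpmq ibzb wozo bhn wem yjw wce veq
Hunk 4: at line 1 remove [wmxcg,xpmq,ibzb] add [fcq] -> 9 lines: lbjx ieg fcq wozo bhn wem yjw wce veq
Final line count: 9

Answer: 9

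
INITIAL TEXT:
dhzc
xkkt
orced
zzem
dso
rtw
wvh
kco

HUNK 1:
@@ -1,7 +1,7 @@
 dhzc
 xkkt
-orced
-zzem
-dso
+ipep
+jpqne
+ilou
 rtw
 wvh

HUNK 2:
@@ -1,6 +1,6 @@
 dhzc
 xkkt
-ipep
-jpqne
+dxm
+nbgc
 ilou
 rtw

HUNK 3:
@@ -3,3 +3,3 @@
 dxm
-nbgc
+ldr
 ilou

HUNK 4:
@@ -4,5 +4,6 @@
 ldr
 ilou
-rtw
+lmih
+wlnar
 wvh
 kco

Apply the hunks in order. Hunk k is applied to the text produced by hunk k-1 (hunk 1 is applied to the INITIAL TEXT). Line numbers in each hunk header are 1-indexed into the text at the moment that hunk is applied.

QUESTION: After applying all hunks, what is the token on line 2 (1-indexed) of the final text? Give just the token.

Hunk 1: at line 1 remove [orced,zzem,dso] add [ipep,jpqne,ilou] -> 8 lines: dhzc xkkt ipep jpqne ilou rtw wvh kco
Hunk 2: at line 1 remove [ipep,jpqne] add [dxm,nbgc] -> 8 lines: dhzc xkkt dxm nbgc ilou rtw wvh kco
Hunk 3: at line 3 remove [nbgc] add [ldr] -> 8 lines: dhzc xkkt dxm ldr ilou rtw wvh kco
Hunk 4: at line 4 remove [rtw] add [lmih,wlnar] -> 9 lines: dhzc xkkt dxm ldr ilou lmih wlnar wvh kco
Final line 2: xkkt

Answer: xkkt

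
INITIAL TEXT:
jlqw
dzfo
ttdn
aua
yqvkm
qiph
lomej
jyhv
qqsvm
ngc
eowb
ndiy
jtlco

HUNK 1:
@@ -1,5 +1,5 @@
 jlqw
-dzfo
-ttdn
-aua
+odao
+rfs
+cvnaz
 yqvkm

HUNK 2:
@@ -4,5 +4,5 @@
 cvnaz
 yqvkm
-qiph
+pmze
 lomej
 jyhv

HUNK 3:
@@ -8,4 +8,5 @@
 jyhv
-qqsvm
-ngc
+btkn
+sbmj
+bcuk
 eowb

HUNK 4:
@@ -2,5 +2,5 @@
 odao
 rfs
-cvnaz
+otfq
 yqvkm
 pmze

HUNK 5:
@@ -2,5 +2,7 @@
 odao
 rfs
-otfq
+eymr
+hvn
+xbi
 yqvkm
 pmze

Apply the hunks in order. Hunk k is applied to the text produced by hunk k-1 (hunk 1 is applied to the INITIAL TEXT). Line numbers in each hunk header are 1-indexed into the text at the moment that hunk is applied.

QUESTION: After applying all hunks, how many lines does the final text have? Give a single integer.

Answer: 16

Derivation:
Hunk 1: at line 1 remove [dzfo,ttdn,aua] add [odao,rfs,cvnaz] -> 13 lines: jlqw odao rfs cvnaz yqvkm qiph lomej jyhv qqsvm ngc eowb ndiy jtlco
Hunk 2: at line 4 remove [qiph] add [pmze] -> 13 lines: jlqw odao rfs cvnaz yqvkm pmze lomej jyhv qqsvm ngc eowb ndiy jtlco
Hunk 3: at line 8 remove [qqsvm,ngc] add [btkn,sbmj,bcuk] -> 14 lines: jlqw odao rfs cvnaz yqvkm pmze lomej jyhv btkn sbmj bcuk eowb ndiy jtlco
Hunk 4: at line 2 remove [cvnaz] add [otfq] -> 14 lines: jlqw odao rfs otfq yqvkm pmze lomej jyhv btkn sbmj bcuk eowb ndiy jtlco
Hunk 5: at line 2 remove [otfq] add [eymr,hvn,xbi] -> 16 lines: jlqw odao rfs eymr hvn xbi yqvkm pmze lomej jyhv btkn sbmj bcuk eowb ndiy jtlco
Final line count: 16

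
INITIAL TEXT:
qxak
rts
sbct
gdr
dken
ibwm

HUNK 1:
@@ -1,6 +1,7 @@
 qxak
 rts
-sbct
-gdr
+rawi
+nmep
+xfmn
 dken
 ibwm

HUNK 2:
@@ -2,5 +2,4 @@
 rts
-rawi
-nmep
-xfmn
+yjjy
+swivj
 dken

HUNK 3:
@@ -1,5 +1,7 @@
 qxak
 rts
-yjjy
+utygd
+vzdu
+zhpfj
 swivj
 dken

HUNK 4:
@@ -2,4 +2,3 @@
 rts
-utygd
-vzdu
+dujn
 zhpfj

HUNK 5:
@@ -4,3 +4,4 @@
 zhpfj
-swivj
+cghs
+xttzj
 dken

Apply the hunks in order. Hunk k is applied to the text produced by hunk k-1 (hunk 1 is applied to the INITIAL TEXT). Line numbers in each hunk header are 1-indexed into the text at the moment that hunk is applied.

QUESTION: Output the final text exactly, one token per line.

Hunk 1: at line 1 remove [sbct,gdr] add [rawi,nmep,xfmn] -> 7 lines: qxak rts rawi nmep xfmn dken ibwm
Hunk 2: at line 2 remove [rawi,nmep,xfmn] add [yjjy,swivj] -> 6 lines: qxak rts yjjy swivj dken ibwm
Hunk 3: at line 1 remove [yjjy] add [utygd,vzdu,zhpfj] -> 8 lines: qxak rts utygd vzdu zhpfj swivj dken ibwm
Hunk 4: at line 2 remove [utygd,vzdu] add [dujn] -> 7 lines: qxak rts dujn zhpfj swivj dken ibwm
Hunk 5: at line 4 remove [swivj] add [cghs,xttzj] -> 8 lines: qxak rts dujn zhpfj cghs xttzj dken ibwm

Answer: qxak
rts
dujn
zhpfj
cghs
xttzj
dken
ibwm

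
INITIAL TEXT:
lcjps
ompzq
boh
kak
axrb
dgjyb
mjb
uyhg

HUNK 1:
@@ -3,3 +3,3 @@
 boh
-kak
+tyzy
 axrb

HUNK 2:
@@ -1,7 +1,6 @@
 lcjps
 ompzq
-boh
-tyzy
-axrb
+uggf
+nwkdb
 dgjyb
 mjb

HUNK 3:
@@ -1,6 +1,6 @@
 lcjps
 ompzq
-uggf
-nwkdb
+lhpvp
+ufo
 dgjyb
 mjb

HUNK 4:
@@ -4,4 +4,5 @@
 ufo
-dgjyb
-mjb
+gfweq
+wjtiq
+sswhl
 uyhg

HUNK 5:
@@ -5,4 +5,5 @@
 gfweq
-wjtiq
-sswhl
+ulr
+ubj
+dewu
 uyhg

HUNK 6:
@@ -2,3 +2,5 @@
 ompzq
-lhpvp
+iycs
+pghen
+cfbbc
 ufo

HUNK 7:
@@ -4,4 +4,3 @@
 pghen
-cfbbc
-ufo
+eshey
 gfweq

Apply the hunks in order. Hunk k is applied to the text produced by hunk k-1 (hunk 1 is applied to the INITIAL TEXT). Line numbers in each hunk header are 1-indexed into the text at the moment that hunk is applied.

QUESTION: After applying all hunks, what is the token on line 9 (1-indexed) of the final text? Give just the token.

Hunk 1: at line 3 remove [kak] add [tyzy] -> 8 lines: lcjps ompzq boh tyzy axrb dgjyb mjb uyhg
Hunk 2: at line 1 remove [boh,tyzy,axrb] add [uggf,nwkdb] -> 7 lines: lcjps ompzq uggf nwkdb dgjyb mjb uyhg
Hunk 3: at line 1 remove [uggf,nwkdb] add [lhpvp,ufo] -> 7 lines: lcjps ompzq lhpvp ufo dgjyb mjb uyhg
Hunk 4: at line 4 remove [dgjyb,mjb] add [gfweq,wjtiq,sswhl] -> 8 lines: lcjps ompzq lhpvp ufo gfweq wjtiq sswhl uyhg
Hunk 5: at line 5 remove [wjtiq,sswhl] add [ulr,ubj,dewu] -> 9 lines: lcjps ompzq lhpvp ufo gfweq ulr ubj dewu uyhg
Hunk 6: at line 2 remove [lhpvp] add [iycs,pghen,cfbbc] -> 11 lines: lcjps ompzq iycs pghen cfbbc ufo gfweq ulr ubj dewu uyhg
Hunk 7: at line 4 remove [cfbbc,ufo] add [eshey] -> 10 lines: lcjps ompzq iycs pghen eshey gfweq ulr ubj dewu uyhg
Final line 9: dewu

Answer: dewu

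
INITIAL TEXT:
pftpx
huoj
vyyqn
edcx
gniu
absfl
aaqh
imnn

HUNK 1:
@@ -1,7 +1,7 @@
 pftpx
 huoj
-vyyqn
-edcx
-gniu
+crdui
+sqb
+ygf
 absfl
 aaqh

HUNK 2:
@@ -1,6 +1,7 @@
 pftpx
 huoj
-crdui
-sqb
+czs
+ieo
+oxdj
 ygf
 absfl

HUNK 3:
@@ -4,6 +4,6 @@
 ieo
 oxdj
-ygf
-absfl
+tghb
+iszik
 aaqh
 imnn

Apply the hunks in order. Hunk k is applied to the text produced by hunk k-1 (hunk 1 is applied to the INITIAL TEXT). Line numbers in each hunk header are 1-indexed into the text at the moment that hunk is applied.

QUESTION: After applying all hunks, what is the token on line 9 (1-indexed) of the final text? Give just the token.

Answer: imnn

Derivation:
Hunk 1: at line 1 remove [vyyqn,edcx,gniu] add [crdui,sqb,ygf] -> 8 lines: pftpx huoj crdui sqb ygf absfl aaqh imnn
Hunk 2: at line 1 remove [crdui,sqb] add [czs,ieo,oxdj] -> 9 lines: pftpx huoj czs ieo oxdj ygf absfl aaqh imnn
Hunk 3: at line 4 remove [ygf,absfl] add [tghb,iszik] -> 9 lines: pftpx huoj czs ieo oxdj tghb iszik aaqh imnn
Final line 9: imnn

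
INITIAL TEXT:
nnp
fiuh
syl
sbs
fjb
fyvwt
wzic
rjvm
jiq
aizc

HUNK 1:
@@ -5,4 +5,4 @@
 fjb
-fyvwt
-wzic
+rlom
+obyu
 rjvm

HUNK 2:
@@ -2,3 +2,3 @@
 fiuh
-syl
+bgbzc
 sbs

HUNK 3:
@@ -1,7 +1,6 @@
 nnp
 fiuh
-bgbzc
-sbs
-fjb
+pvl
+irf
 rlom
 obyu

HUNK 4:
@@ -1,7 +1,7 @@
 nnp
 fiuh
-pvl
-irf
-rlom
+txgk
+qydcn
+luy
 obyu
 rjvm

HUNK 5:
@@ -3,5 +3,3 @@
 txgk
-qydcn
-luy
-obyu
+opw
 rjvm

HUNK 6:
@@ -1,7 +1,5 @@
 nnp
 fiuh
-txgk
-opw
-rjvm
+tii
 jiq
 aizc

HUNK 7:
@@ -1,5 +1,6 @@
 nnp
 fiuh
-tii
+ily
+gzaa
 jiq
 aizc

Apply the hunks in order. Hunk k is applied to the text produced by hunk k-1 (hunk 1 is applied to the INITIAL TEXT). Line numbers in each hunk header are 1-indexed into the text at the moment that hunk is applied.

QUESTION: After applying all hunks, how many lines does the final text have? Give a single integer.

Hunk 1: at line 5 remove [fyvwt,wzic] add [rlom,obyu] -> 10 lines: nnp fiuh syl sbs fjb rlom obyu rjvm jiq aizc
Hunk 2: at line 2 remove [syl] add [bgbzc] -> 10 lines: nnp fiuh bgbzc sbs fjb rlom obyu rjvm jiq aizc
Hunk 3: at line 1 remove [bgbzc,sbs,fjb] add [pvl,irf] -> 9 lines: nnp fiuh pvl irf rlom obyu rjvm jiq aizc
Hunk 4: at line 1 remove [pvl,irf,rlom] add [txgk,qydcn,luy] -> 9 lines: nnp fiuh txgk qydcn luy obyu rjvm jiq aizc
Hunk 5: at line 3 remove [qydcn,luy,obyu] add [opw] -> 7 lines: nnp fiuh txgk opw rjvm jiq aizc
Hunk 6: at line 1 remove [txgk,opw,rjvm] add [tii] -> 5 lines: nnp fiuh tii jiq aizc
Hunk 7: at line 1 remove [tii] add [ily,gzaa] -> 6 lines: nnp fiuh ily gzaa jiq aizc
Final line count: 6

Answer: 6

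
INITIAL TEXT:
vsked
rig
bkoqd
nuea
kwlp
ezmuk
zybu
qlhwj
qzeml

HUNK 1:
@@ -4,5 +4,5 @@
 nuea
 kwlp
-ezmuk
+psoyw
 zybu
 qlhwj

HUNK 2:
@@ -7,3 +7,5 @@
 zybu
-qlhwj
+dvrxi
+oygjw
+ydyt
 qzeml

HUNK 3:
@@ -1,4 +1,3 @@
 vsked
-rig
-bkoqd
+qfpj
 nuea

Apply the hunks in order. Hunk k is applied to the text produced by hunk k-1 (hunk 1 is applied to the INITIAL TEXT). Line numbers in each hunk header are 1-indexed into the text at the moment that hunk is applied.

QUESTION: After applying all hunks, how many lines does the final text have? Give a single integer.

Hunk 1: at line 4 remove [ezmuk] add [psoyw] -> 9 lines: vsked rig bkoqd nuea kwlp psoyw zybu qlhwj qzeml
Hunk 2: at line 7 remove [qlhwj] add [dvrxi,oygjw,ydyt] -> 11 lines: vsked rig bkoqd nuea kwlp psoyw zybu dvrxi oygjw ydyt qzeml
Hunk 3: at line 1 remove [rig,bkoqd] add [qfpj] -> 10 lines: vsked qfpj nuea kwlp psoyw zybu dvrxi oygjw ydyt qzeml
Final line count: 10

Answer: 10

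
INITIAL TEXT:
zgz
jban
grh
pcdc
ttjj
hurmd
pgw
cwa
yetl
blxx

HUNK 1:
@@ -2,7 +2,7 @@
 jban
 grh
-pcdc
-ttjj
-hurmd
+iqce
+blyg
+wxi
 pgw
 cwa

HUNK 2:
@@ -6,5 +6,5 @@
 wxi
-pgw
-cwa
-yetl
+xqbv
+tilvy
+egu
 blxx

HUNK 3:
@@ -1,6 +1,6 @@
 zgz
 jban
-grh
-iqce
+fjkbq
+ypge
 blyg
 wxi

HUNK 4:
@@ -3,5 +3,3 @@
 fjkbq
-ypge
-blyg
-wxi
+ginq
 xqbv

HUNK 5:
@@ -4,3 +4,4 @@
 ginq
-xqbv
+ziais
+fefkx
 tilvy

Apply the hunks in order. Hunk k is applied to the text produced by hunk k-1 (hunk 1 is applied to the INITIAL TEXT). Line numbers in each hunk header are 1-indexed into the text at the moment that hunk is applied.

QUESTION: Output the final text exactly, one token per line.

Answer: zgz
jban
fjkbq
ginq
ziais
fefkx
tilvy
egu
blxx

Derivation:
Hunk 1: at line 2 remove [pcdc,ttjj,hurmd] add [iqce,blyg,wxi] -> 10 lines: zgz jban grh iqce blyg wxi pgw cwa yetl blxx
Hunk 2: at line 6 remove [pgw,cwa,yetl] add [xqbv,tilvy,egu] -> 10 lines: zgz jban grh iqce blyg wxi xqbv tilvy egu blxx
Hunk 3: at line 1 remove [grh,iqce] add [fjkbq,ypge] -> 10 lines: zgz jban fjkbq ypge blyg wxi xqbv tilvy egu blxx
Hunk 4: at line 3 remove [ypge,blyg,wxi] add [ginq] -> 8 lines: zgz jban fjkbq ginq xqbv tilvy egu blxx
Hunk 5: at line 4 remove [xqbv] add [ziais,fefkx] -> 9 lines: zgz jban fjkbq ginq ziais fefkx tilvy egu blxx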